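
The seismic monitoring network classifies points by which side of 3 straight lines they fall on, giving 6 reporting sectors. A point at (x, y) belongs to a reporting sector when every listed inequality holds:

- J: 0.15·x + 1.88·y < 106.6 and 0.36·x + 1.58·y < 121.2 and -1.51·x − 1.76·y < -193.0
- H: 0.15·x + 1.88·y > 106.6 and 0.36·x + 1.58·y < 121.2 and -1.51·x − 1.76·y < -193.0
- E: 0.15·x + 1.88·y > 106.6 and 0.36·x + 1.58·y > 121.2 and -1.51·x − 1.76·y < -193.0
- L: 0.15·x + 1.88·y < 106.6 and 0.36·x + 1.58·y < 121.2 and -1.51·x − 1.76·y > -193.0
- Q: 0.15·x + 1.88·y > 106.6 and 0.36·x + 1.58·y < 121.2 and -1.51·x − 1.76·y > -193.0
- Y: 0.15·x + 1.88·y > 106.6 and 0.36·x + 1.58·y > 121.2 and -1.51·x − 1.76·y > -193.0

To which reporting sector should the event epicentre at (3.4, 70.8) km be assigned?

0.15·3.4 + 1.88·70.8 = 133.614, which is > 106.6
0.36·3.4 + 1.58·70.8 = 113.088, which is < 121.2
-1.51·3.4 − 1.76·70.8 = -129.742, which is > -193.0
This sign pattern matches Q.

Q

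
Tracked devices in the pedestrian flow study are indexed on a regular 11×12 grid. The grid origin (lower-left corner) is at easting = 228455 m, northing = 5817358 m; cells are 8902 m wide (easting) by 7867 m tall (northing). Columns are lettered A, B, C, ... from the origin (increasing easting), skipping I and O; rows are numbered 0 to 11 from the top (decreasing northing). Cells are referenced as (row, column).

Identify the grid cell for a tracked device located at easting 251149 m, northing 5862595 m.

(6, C)

Column index: ⌊(251149 − 228455) / 8902⌋ = ⌊2.549⌋ = 2 → column C
Row offset from origin: ⌊(5862595 − 5817358) / 7867⌋ = ⌊5.750⌋ = 5 → row 6 (counted from top)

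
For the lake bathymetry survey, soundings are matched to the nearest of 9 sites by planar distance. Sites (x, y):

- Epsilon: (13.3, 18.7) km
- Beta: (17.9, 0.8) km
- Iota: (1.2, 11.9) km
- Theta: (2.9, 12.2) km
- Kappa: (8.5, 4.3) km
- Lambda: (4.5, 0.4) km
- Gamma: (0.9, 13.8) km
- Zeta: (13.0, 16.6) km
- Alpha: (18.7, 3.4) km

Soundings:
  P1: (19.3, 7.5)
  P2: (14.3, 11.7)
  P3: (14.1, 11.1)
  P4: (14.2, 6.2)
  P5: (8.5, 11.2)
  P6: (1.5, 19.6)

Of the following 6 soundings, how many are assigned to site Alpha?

2

P1 → Alpha
P2 → Zeta
P3 → Zeta
P4 → Alpha
P5 → Theta
P6 → Gamma
2 of the 6 go to Alpha.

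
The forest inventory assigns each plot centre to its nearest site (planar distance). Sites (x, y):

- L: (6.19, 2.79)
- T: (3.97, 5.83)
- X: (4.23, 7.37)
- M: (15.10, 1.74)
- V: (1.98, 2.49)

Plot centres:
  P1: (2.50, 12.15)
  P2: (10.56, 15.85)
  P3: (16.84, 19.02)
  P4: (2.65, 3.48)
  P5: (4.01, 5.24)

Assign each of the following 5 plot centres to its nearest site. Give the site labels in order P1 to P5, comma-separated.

X, X, X, V, T

P1 → X (d²=25.84)
P2 → X (d²=111.98)
P3 → X (d²=294.73)
P4 → V (d²=1.43)
P5 → T (d²=0.35)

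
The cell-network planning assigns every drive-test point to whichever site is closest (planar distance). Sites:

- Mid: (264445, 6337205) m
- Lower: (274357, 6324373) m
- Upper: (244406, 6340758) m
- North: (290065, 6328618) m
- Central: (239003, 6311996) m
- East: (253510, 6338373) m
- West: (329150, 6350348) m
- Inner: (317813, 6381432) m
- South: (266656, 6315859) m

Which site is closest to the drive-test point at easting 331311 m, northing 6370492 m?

Inner

Squared distances to each site:
Mid: 5579086325.000; Lower: 5370720277.000; Upper: 8436589781.000; North: 3454664392.000; Central: 11942548880.000; East: 7084625762.000; West: 410450657.000; Inner: 301879604.000; South: 7165033714.000.
Minimum at Inner.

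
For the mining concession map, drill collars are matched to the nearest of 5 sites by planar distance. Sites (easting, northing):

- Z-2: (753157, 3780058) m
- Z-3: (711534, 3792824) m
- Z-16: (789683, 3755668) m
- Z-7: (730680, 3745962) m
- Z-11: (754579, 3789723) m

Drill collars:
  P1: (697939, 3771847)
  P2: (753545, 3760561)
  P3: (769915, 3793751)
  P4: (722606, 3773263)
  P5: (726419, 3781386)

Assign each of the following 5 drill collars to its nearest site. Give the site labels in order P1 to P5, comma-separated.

P1 → Z-3 (d²=624858554.00)
P2 → Z-2 (d²=380283553.00)
P3 → Z-11 (d²=251417680.00)
P4 → Z-3 (d²=505221905.00)
P5 → Z-3 (d²=352391069.00)

Z-3, Z-2, Z-11, Z-3, Z-3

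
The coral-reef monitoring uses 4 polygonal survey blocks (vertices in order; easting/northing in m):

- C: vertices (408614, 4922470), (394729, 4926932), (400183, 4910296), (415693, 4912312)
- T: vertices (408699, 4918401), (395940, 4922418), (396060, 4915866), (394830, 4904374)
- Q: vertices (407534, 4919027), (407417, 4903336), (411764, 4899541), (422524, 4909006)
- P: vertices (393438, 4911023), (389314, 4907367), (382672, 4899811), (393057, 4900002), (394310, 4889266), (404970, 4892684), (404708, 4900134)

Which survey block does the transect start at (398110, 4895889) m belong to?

P

Cast a ray rightward from (398110, 4895889). For each polygon, the edges (by vertex number in listed order) whose endpoints lie on opposite sides of northing = 4895889, where each meets that height, and whether that is right or left of the point:
C: no edge straddles that height → 0 crossings.
T: no edge straddles that height → 0 crossings.
Q: no edge straddles that height → 0 crossings.
P: 4–5 at easting≈393537.0 (left), 6–7 at easting≈404857.3 (right) → 1 crossing.
Only P has an odd count, so the point is inside P.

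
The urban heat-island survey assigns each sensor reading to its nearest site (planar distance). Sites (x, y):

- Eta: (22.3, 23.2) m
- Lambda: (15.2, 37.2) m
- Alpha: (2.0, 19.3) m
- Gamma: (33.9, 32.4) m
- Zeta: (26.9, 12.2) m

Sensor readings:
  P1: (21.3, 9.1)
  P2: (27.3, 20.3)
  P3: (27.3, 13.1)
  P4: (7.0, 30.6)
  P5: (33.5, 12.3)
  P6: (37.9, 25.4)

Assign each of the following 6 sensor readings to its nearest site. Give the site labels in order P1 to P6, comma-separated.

P1 → Zeta (d²=40.97)
P2 → Eta (d²=33.41)
P3 → Zeta (d²=0.97)
P4 → Lambda (d²=110.80)
P5 → Zeta (d²=43.57)
P6 → Gamma (d²=65.00)

Zeta, Eta, Zeta, Lambda, Zeta, Gamma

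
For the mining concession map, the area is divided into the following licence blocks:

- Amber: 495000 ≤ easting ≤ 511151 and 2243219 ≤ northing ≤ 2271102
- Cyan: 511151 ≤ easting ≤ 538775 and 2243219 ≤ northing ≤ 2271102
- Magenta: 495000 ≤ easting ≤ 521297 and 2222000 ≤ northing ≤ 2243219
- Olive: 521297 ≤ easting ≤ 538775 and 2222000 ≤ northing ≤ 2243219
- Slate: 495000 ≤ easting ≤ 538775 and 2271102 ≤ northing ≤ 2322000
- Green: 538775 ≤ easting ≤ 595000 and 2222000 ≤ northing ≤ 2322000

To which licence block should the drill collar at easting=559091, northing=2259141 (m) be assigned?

The point has easting = 559091 and northing = 2259141.
Only Green satisfies 538775 ≤ easting ≤ 595000 and 2222000 ≤ northing ≤ 2322000.

Green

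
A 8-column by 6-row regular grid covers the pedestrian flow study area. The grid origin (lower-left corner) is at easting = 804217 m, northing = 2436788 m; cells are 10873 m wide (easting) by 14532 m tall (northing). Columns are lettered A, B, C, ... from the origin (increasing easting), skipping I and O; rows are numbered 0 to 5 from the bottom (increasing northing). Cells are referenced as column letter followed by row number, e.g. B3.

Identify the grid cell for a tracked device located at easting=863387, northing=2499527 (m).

F4

Column index: ⌊(863387 − 804217) / 10873⌋ = ⌊5.442⌋ = 5 → column F
Row offset from origin: ⌊(2499527 − 2436788) / 14532⌋ = ⌊4.317⌋ = 4 → row 4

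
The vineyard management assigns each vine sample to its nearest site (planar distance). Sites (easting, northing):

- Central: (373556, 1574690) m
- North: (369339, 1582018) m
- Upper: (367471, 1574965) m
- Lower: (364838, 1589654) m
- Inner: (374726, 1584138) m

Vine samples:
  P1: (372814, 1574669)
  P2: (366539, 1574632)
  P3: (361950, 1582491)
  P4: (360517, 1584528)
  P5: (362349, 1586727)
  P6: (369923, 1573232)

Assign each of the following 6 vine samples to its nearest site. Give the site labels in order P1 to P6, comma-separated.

Central, Upper, North, Lower, Lower, Upper

P1 → Central (d²=551005.00)
P2 → Upper (d²=979513.00)
P3 → North (d²=54821050.00)
P4 → Lower (d²=44946917.00)
P5 → Lower (d²=14762450.00)
P6 → Upper (d²=9015593.00)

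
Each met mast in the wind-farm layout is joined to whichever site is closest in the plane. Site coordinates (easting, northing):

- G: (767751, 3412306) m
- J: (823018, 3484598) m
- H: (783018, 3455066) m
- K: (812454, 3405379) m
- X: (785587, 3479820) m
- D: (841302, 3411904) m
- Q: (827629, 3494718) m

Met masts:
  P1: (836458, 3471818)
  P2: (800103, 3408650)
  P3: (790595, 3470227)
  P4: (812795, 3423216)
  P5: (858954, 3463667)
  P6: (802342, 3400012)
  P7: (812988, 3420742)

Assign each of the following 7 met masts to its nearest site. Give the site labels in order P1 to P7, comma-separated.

J, K, X, K, J, K, K

P1 → J (d²=343962000.00)
P2 → K (d²=163246642.00)
P3 → X (d²=117105713.00)
P4 → K (d²=318274850.00)
P5 → J (d²=1729502857.00)
P6 → K (d²=131057233.00)
P7 → K (d²=236306925.00)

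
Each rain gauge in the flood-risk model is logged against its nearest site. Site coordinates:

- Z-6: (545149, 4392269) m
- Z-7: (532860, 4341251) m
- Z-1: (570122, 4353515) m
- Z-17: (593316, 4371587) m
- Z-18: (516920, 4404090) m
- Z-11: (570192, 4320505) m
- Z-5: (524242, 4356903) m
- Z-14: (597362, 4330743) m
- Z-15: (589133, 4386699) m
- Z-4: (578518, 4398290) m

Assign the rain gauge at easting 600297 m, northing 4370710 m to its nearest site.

Z-17

Squared distances to each site:
Z-6: 3506092385.000; Z-7: 5415581650.000; Z-1: 1206198650.000; Z-17: 49503490.000; Z-18: 8065948529.000; Z-11: 3426853050.000; Z-5: 5974996274.000; Z-14: 1605975314.000; Z-15: 380283017.000; Z-4: 1234981241.000.
Minimum at Z-17.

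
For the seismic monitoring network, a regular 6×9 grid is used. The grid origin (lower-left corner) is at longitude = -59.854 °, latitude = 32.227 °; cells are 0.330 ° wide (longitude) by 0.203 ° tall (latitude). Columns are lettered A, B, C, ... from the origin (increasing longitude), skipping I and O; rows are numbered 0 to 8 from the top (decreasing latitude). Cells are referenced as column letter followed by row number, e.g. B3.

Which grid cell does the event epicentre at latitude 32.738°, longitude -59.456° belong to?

Column index: ⌊(-59.456 − -59.854) / 0.330⌋ = ⌊1.206⌋ = 1 → column B
Row offset from origin: ⌊(32.738 − 32.227) / 0.203⌋ = ⌊2.517⌋ = 2 → row 6 (counted from top)

B6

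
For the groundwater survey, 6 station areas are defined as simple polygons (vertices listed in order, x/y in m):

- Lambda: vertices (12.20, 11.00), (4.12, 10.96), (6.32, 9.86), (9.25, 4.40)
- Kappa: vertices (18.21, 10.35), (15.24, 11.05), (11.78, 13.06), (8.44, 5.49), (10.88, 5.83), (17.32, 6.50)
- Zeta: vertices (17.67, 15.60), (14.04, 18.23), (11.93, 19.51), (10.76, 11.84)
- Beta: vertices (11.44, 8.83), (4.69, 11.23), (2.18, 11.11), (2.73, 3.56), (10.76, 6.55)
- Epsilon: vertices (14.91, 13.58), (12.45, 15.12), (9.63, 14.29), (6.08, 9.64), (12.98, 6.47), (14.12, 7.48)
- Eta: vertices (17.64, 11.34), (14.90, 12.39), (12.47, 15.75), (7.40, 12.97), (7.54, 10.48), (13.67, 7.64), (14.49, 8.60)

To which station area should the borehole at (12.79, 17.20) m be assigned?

Zeta

Cast a ray rightward from (12.79, 17.20). For each polygon, the edges (by vertex number in listed order) whose endpoints lie on opposite sides of y = 17.20, where each meets that height, and whether that is right or left of the point:
Lambda: no edge straddles that height → 0 crossings.
Kappa: no edge straddles that height → 0 crossings.
Zeta: 1–2 at x≈15.462 (right), 3–4 at x≈11.578 (left) → 1 crossing.
Beta: no edge straddles that height → 0 crossings.
Epsilon: no edge straddles that height → 0 crossings.
Eta: no edge straddles that height → 0 crossings.
Only Zeta has an odd count, so the point is inside Zeta.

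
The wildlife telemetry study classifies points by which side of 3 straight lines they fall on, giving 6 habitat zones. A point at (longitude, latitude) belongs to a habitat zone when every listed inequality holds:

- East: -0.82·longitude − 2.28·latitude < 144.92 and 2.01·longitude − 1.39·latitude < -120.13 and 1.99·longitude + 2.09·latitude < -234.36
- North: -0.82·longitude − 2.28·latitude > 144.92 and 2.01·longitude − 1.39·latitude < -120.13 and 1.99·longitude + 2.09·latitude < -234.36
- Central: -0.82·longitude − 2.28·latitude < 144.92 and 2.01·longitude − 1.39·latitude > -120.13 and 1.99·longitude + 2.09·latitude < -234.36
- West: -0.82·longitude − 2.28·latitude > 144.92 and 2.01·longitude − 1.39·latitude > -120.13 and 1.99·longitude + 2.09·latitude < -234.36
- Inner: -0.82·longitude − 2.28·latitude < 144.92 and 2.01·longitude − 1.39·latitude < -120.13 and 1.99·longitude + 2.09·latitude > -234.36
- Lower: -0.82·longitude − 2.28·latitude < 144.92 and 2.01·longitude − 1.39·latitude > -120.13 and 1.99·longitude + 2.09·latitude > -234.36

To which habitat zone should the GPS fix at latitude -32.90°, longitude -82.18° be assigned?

-0.82·-82.18 − 2.28·-32.90 = 142.400, which is < 144.92
2.01·-82.18 − 1.39·-32.90 = -119.451, which is > -120.13
1.99·-82.18 + 2.09·-32.90 = -232.299, which is > -234.36
This sign pattern matches Lower.

Lower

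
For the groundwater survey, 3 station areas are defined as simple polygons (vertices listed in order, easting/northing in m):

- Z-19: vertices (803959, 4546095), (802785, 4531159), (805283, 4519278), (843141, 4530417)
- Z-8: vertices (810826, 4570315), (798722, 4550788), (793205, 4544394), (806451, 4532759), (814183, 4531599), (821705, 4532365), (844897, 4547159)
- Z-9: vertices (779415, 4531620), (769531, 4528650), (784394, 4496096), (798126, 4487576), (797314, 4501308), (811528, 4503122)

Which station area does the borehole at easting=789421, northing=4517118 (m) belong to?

Z-9

Cast a ray rightward from (789421, 4517118). For each polygon, the edges (by vertex number in listed order) whose endpoints lie on opposite sides of northing = 4517118, where each meets that height, and whether that is right or left of the point:
Z-19: no edge straddles that height → 0 crossings.
Z-8: no edge straddles that height → 0 crossings.
Z-9: 2–3 at easting≈774796.1 (left), 6–1 at easting≈795756.6 (right) → 1 crossing.
Only Z-9 has an odd count, so the point is inside Z-9.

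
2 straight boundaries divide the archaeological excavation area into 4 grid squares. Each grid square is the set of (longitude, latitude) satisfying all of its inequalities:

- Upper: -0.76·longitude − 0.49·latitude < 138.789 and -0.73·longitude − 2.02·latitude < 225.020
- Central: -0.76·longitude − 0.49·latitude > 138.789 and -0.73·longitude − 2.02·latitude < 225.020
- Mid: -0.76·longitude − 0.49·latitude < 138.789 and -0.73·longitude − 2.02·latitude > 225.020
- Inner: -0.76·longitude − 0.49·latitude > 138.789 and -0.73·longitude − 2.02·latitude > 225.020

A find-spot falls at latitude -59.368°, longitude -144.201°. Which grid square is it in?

-0.76·-144.201 − 0.49·-59.368 = 138.683, which is < 138.789
-0.73·-144.201 − 2.02·-59.368 = 225.190, which is > 225.020
This sign pattern matches Mid.

Mid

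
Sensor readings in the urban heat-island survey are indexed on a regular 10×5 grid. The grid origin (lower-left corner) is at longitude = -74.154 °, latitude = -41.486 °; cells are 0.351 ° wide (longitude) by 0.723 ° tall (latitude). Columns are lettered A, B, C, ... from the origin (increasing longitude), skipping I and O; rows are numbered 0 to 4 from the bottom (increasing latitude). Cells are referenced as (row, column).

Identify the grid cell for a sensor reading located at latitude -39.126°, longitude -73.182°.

(3, C)

Column index: ⌊(-73.182 − -74.154) / 0.351⌋ = ⌊2.769⌋ = 2 → column C
Row offset from origin: ⌊(-39.126 − -41.486) / 0.723⌋ = ⌊3.264⌋ = 3 → row 3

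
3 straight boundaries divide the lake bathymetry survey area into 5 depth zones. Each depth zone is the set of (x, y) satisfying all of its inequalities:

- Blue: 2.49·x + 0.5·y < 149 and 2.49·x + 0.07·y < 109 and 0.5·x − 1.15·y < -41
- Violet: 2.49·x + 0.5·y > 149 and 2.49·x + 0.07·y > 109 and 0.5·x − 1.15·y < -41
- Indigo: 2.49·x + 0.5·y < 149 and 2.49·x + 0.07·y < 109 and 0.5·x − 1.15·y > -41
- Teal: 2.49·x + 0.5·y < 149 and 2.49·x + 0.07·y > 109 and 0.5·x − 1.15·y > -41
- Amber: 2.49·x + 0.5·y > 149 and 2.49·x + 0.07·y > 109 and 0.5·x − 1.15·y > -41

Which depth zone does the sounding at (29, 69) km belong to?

2.49·29 + 0.5·69 = 106.710, which is < 149
2.49·29 + 0.07·69 = 77.040, which is < 109
0.5·29 − 1.15·69 = -64.850, which is < -41
This sign pattern matches Blue.

Blue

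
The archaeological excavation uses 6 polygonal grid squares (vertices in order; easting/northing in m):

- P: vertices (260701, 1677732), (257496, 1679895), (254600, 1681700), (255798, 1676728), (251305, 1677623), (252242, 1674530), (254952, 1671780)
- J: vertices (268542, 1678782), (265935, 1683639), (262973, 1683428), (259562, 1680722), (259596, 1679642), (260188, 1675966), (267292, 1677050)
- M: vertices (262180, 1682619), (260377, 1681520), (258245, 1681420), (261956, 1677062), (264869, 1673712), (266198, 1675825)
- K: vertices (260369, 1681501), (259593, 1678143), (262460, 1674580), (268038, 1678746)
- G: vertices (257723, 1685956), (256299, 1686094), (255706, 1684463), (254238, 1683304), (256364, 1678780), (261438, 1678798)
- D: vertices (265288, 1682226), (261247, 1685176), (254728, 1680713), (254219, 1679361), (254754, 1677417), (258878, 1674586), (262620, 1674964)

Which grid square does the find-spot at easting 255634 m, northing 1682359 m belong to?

G

Cast a ray rightward from (255634, 1682359). For each polygon, the edges (by vertex number in listed order) whose endpoints lie on opposite sides of northing = 1682359, where each meets that height, and whether that is right or left of the point:
P: no edge straddles that height → 0 crossings.
J: 1–2 at easting≈266622.0 (right), 3–4 at easting≈261625.5 (right) → 2 crossings.
M: 1–2 at easting≈261753.4 (right), 6–1 at easting≈262333.8 (right) → 2 crossings.
K: no edge straddles that height → 0 crossings.
G: 4–5 at easting≈254682.1 (left), 6–1 at easting≈259589.8 (right) → 1 crossing.
D: 1–2 at easting≈265105.8 (right), 2–3 at easting≈257132.3 (right) → 2 crossings.
Only G has an odd count, so the point is inside G.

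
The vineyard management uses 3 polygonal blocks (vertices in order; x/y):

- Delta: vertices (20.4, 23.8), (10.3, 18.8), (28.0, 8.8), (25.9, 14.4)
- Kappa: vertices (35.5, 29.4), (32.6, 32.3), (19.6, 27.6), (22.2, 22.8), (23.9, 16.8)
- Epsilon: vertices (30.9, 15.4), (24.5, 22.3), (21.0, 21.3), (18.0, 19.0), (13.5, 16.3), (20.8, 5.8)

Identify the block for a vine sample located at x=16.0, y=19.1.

Cast a ray rightward from (16.0, 19.1). For each polygon, the edges (by vertex number in listed order) whose endpoints lie on opposite sides of y = 19.1, where each meets that height, and whether that is right or left of the point:
Delta: 1–2 at x≈10.91 (left), 4–1 at x≈23.15 (right) → 1 crossing.
Kappa: 4–5 at x≈23.25 (right), 5–1 at x≈26.02 (right) → 2 crossings.
Epsilon: 1–2 at x≈27.47 (right), 3–4 at x≈18.13 (right) → 2 crossings.
Only Delta has an odd count, so the point is inside Delta.

Delta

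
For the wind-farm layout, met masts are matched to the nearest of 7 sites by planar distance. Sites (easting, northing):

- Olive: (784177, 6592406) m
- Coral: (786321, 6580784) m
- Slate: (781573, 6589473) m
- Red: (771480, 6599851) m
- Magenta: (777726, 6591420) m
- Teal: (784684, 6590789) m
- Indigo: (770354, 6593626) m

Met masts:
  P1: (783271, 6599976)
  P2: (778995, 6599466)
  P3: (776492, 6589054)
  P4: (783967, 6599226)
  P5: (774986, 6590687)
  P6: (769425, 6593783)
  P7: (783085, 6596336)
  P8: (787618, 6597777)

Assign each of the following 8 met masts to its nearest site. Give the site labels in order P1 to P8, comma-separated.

Olive, Red, Magenta, Olive, Magenta, Indigo, Olive, Olive

P1 → Olive (d²=58125736.00)
P2 → Red (d²=56623450.00)
P3 → Magenta (d²=7120712.00)
P4 → Olive (d²=46556500.00)
P5 → Magenta (d²=8044889.00)
P6 → Indigo (d²=887690.00)
P7 → Olive (d²=16637364.00)
P8 → Olive (d²=40688122.00)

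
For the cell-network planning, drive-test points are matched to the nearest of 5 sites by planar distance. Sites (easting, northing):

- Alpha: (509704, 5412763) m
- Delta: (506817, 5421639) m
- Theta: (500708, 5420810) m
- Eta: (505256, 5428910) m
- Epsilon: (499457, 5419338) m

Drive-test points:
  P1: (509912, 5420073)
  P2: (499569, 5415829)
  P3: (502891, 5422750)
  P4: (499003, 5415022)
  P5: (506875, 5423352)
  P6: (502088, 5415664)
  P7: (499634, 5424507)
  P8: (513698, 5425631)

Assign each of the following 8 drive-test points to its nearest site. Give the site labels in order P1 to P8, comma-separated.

Delta, Epsilon, Theta, Epsilon, Delta, Epsilon, Theta, Delta

P1 → Delta (d²=12031381.00)
P2 → Epsilon (d²=12325625.00)
P3 → Theta (d²=8529089.00)
P4 → Epsilon (d²=18833972.00)
P5 → Delta (d²=2937733.00)
P6 → Epsilon (d²=20420437.00)
P7 → Theta (d²=14821285.00)
P8 → Delta (d²=63284225.00)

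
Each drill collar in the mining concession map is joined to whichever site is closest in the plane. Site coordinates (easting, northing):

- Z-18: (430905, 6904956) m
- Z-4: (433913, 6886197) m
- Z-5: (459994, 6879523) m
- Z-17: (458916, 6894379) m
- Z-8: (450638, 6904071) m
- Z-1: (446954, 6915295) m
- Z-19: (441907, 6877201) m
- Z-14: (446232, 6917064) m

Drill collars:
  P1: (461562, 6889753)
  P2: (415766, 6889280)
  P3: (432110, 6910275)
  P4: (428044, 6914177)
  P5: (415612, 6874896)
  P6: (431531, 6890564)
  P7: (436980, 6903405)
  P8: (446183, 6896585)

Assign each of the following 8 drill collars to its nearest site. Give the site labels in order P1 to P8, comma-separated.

Z-17, Z-4, Z-18, Z-18, Z-4, Z-4, Z-18, Z-8

P1 → Z-17 (d²=28401192.00)
P2 → Z-4 (d²=338818498.00)
P3 → Z-18 (d²=29743786.00)
P4 → Z-18 (d²=93212162.00)
P5 → Z-4 (d²=462639202.00)
P6 → Z-4 (d²=24744613.00)
P7 → Z-18 (d²=39311226.00)
P8 → Z-8 (d²=75887221.00)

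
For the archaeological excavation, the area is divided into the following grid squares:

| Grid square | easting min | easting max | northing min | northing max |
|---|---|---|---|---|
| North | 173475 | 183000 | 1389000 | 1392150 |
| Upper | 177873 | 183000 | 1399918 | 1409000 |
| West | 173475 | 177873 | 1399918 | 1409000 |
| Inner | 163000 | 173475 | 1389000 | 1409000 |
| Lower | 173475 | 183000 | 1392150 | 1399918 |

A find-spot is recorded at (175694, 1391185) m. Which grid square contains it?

The point has easting = 175694 and northing = 1391185.
Only North satisfies 173475 ≤ easting ≤ 183000 and 1389000 ≤ northing ≤ 1392150.

North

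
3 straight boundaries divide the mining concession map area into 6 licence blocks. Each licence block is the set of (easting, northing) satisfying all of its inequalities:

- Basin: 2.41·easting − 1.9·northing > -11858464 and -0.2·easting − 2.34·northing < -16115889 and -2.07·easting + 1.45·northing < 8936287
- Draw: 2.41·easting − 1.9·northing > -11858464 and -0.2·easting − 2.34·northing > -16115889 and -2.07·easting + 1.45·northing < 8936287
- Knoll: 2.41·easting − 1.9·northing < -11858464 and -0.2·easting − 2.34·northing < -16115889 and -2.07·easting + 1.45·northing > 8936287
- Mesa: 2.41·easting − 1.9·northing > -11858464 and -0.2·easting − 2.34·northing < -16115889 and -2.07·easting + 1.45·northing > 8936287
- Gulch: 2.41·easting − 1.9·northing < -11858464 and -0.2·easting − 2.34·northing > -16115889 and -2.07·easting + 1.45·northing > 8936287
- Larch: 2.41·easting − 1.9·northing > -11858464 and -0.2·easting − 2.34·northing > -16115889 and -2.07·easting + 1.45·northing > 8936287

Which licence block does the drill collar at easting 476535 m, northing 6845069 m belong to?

2.41·476535 − 1.9·6845069 = -11857181.750, which is > -11858464
-0.2·476535 − 2.34·6845069 = -16112768.460, which is > -16115889
-2.07·476535 + 1.45·6845069 = 8938922.600, which is > 8936287
This sign pattern matches Larch.

Larch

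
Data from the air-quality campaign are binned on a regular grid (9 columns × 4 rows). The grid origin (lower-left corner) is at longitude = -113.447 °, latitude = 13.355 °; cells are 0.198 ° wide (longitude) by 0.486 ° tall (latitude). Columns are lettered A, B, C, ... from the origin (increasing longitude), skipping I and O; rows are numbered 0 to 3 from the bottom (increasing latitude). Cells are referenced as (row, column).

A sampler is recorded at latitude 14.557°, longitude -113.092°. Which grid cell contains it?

Column index: ⌊(-113.092 − -113.447) / 0.198⌋ = ⌊1.793⌋ = 1 → column B
Row offset from origin: ⌊(14.557 − 13.355) / 0.486⌋ = ⌊2.473⌋ = 2 → row 2

(2, B)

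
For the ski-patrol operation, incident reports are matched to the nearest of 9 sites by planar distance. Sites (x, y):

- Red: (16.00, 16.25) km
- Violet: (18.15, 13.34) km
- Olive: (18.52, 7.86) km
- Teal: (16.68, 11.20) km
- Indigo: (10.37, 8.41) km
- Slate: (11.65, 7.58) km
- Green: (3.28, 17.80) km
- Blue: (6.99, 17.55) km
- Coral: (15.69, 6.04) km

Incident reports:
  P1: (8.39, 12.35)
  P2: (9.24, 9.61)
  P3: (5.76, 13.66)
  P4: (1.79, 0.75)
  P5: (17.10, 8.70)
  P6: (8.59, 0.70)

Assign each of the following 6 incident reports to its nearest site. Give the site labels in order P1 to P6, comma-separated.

Indigo, Indigo, Blue, Indigo, Olive, Slate

P1 → Indigo (d²=19.44)
P2 → Indigo (d²=2.72)
P3 → Blue (d²=16.65)
P4 → Indigo (d²=132.29)
P5 → Olive (d²=2.72)
P6 → Slate (d²=56.70)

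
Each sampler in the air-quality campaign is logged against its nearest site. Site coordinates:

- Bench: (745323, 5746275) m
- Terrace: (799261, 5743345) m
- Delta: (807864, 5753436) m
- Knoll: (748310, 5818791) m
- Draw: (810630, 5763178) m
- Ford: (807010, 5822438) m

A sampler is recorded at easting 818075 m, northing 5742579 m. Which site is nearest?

Squared distances to each site:
Bench: 5306513920.000; Terrace: 354553352.000; Delta: 222138970.000; Knoll: 10675424169.000; Draw: 479746826.000; Ford: 6499894106.000.
Minimum at Delta.

Delta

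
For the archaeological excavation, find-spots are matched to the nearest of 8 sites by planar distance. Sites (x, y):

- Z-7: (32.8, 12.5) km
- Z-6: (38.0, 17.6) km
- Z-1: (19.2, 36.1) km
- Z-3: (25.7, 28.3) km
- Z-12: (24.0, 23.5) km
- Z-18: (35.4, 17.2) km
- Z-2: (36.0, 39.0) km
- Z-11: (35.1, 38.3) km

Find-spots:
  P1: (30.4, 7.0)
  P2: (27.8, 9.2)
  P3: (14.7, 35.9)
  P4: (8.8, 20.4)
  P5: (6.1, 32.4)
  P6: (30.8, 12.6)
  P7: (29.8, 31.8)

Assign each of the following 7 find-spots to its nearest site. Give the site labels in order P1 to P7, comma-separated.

Z-7, Z-7, Z-1, Z-12, Z-1, Z-7, Z-3

P1 → Z-7 (d²=36.01)
P2 → Z-7 (d²=35.89)
P3 → Z-1 (d²=20.29)
P4 → Z-12 (d²=240.65)
P5 → Z-1 (d²=185.30)
P6 → Z-7 (d²=4.01)
P7 → Z-3 (d²=29.06)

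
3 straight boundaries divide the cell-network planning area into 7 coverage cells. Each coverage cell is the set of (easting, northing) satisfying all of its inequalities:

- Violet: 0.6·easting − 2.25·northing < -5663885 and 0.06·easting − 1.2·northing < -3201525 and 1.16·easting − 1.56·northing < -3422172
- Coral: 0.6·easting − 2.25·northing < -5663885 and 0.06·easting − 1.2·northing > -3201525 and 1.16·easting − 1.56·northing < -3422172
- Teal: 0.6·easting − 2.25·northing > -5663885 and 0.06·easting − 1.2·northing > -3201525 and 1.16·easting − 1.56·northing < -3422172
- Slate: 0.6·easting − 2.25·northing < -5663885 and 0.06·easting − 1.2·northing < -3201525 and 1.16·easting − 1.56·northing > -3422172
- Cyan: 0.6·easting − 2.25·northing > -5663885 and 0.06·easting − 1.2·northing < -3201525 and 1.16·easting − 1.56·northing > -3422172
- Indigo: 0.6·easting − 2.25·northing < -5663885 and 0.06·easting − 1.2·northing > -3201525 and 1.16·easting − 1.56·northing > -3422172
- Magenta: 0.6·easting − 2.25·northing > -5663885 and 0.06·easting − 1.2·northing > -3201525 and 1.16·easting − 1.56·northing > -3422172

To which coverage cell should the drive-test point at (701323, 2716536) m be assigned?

Violet

0.6·701323 − 2.25·2716536 = -5691412.200, which is < -5663885
0.06·701323 − 1.2·2716536 = -3217763.820, which is < -3201525
1.16·701323 − 1.56·2716536 = -3424261.480, which is < -3422172
This sign pattern matches Violet.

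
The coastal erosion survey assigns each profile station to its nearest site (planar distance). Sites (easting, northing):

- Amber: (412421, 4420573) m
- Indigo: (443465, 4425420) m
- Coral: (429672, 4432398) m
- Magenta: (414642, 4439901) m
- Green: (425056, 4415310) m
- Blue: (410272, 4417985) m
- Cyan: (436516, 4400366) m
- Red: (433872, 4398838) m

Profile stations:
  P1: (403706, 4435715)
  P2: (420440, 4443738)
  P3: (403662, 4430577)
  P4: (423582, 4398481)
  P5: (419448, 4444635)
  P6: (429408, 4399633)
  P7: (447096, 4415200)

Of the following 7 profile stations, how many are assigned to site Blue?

P1 → Magenta
P2 → Magenta
P3 → Amber
P4 → Red
P5 → Magenta
P6 → Red
P7 → Indigo
0 of the 7 go to Blue.

0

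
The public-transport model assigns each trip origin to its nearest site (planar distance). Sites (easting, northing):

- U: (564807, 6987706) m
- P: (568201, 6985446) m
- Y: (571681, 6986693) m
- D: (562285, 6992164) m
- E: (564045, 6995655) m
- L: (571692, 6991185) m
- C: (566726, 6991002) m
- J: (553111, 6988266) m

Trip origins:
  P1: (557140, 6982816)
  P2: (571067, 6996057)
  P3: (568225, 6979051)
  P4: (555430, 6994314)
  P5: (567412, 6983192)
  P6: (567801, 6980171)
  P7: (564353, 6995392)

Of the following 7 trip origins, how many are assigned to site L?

P1 → J
P2 → L
P3 → P
P4 → J
P5 → P
P6 → P
P7 → E
1 of the 7 goes to L.

1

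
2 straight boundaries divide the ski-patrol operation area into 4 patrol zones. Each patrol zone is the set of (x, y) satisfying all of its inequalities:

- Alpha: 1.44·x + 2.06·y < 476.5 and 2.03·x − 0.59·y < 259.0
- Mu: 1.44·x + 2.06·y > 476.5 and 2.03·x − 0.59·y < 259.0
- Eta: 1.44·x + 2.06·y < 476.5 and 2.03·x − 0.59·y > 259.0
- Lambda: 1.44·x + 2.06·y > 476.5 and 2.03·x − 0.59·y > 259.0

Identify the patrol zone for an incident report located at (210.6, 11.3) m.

Eta

1.44·210.6 + 2.06·11.3 = 326.542, which is < 476.5
2.03·210.6 − 0.59·11.3 = 420.851, which is > 259.0
This sign pattern matches Eta.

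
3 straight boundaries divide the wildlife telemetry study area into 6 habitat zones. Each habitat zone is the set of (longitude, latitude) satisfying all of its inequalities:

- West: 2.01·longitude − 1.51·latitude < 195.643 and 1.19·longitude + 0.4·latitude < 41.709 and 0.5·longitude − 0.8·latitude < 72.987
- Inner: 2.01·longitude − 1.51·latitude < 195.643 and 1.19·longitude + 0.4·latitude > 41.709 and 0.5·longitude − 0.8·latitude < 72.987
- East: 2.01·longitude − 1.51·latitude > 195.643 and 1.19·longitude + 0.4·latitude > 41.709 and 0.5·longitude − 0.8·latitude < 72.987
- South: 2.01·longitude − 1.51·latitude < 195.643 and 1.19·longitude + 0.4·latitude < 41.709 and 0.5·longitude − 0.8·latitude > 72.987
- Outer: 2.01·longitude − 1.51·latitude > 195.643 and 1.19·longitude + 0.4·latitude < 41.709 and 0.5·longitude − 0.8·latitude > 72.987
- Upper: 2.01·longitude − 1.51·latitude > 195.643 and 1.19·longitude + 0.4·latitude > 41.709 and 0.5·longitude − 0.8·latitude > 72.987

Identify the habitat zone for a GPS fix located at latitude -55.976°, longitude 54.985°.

2.01·54.985 − 1.51·-55.976 = 195.044, which is < 195.643
1.19·54.985 + 0.4·-55.976 = 43.042, which is > 41.709
0.5·54.985 − 0.8·-55.976 = 72.273, which is < 72.987
This sign pattern matches Inner.

Inner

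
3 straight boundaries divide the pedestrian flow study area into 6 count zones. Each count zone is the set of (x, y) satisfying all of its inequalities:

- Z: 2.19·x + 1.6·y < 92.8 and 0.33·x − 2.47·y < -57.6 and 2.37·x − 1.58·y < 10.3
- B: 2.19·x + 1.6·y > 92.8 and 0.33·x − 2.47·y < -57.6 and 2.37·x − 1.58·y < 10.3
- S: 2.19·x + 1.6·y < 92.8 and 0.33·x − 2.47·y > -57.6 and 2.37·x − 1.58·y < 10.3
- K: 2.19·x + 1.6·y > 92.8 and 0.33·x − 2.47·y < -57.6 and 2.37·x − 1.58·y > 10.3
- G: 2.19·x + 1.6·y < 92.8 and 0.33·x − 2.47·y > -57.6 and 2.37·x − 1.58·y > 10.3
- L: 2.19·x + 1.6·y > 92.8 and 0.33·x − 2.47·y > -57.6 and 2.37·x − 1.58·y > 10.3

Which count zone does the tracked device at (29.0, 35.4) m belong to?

2.19·29.0 + 1.6·35.4 = 120.150, which is > 92.8
0.33·29.0 − 2.47·35.4 = -77.868, which is < -57.6
2.37·29.0 − 1.58·35.4 = 12.798, which is > 10.3
This sign pattern matches K.

K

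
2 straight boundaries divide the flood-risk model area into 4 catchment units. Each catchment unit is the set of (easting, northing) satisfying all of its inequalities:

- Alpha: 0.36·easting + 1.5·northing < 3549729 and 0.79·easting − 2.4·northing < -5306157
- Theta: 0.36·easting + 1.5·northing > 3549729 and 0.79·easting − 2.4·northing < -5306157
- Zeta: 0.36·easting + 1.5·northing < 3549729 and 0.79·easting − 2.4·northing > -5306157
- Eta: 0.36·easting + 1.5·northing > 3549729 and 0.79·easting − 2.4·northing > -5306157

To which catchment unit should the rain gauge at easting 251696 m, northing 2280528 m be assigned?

Zeta

0.36·251696 + 1.5·2280528 = 3511402.560, which is < 3549729
0.79·251696 − 2.4·2280528 = -5274427.360, which is > -5306157
This sign pattern matches Zeta.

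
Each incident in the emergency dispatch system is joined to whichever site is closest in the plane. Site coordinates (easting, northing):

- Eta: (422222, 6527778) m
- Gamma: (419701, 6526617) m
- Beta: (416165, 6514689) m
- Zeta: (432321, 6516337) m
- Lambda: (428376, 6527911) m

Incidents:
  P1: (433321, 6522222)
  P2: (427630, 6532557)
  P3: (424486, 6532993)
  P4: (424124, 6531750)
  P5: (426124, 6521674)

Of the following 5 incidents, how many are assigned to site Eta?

P1 → Zeta
P2 → Lambda
P3 → Eta
P4 → Eta
P5 → Lambda
2 of the 5 go to Eta.

2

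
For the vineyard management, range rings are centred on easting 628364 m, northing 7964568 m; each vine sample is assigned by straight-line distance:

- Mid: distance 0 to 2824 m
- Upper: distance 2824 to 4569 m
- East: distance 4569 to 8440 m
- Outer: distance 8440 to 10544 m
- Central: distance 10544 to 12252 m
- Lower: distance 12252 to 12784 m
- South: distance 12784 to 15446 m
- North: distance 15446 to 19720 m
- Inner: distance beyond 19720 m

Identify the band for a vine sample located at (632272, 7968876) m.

East

Distance = √((632272−628364)² + (7968876−7964568)²) = √(15272464.000 + 18558864.000) = 5816.470 m.
4569 ≤ 5816.470 < 8440 → East.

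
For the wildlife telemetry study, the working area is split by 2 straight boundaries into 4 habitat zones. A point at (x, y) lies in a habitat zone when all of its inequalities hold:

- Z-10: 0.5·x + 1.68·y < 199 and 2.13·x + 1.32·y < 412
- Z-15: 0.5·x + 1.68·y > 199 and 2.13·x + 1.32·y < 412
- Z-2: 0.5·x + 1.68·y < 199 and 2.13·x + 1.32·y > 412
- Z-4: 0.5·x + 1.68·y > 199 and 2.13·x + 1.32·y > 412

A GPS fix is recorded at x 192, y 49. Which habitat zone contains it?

Z-2

0.5·192 + 1.68·49 = 178.320, which is < 199
2.13·192 + 1.32·49 = 473.640, which is > 412
This sign pattern matches Z-2.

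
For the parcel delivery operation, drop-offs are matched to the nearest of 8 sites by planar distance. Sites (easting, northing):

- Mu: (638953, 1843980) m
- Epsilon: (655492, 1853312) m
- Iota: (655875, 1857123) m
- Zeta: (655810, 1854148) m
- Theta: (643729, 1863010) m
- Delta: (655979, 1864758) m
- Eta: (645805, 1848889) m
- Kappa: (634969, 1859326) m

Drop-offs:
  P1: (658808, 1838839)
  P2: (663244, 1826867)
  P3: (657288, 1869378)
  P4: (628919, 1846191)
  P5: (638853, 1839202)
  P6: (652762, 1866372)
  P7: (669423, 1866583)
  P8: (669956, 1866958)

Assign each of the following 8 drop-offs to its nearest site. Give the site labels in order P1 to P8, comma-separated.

Epsilon, Epsilon, Delta, Mu, Mu, Delta, Delta, Delta

P1 → Epsilon (d²=220463585.00)
P2 → Epsilon (d²=759431529.00)
P3 → Delta (d²=23057881.00)
P4 → Mu (d²=105569677.00)
P5 → Mu (d²=22839284.00)
P6 → Delta (d²=12954085.00)
P7 → Delta (d²=184071761.00)
P8 → Delta (d²=200196529.00)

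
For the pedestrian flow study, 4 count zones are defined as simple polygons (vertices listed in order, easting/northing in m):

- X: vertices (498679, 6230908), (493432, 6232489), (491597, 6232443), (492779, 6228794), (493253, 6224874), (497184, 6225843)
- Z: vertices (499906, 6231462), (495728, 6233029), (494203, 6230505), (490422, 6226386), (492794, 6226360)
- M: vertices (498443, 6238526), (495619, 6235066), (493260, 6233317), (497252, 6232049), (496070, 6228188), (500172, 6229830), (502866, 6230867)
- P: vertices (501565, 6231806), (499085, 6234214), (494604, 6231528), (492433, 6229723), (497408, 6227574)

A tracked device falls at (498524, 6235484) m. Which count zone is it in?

M

Cast a ray rightward from (498524, 6235484). For each polygon, the edges (by vertex number in listed order) whose endpoints lie on opposite sides of northing = 6235484, where each meets that height, and whether that is right or left of the point:
X: no edge straddles that height → 0 crossings.
Z: no edge straddles that height → 0 crossings.
M: 1–2 at easting≈495960.2 (left), 7–1 at easting≈500199.7 (right) → 1 crossing.
P: no edge straddles that height → 0 crossings.
Only M has an odd count, so the point is inside M.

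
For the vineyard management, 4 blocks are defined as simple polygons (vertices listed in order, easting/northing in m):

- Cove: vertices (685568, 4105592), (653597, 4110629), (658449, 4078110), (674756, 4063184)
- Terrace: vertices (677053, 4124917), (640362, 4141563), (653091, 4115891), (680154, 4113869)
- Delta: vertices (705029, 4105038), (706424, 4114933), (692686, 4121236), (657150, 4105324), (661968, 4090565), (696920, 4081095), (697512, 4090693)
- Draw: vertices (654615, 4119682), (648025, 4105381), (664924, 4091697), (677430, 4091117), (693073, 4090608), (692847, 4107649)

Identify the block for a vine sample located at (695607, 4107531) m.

Delta

Cast a ray rightward from (695607, 4107531). For each polygon, the edges (by vertex number in listed order) whose endpoints lie on opposite sides of northing = 4107531, where each meets that height, and whether that is right or left of the point:
Cove: 1–2 at easting≈673260.7 (left), 2–3 at easting≈654059.2 (left) → 0 crossings.
Terrace: no edge straddles that height → 0 crossings.
Delta: 1–2 at easting≈705380.5 (right), 3–4 at easting≈662078.9 (left) → 1 crossing.
Draw: 1–2 at easting≈649015.7 (left), 5–6 at easting≈692848.6 (left) → 0 crossings.
Only Delta has an odd count, so the point is inside Delta.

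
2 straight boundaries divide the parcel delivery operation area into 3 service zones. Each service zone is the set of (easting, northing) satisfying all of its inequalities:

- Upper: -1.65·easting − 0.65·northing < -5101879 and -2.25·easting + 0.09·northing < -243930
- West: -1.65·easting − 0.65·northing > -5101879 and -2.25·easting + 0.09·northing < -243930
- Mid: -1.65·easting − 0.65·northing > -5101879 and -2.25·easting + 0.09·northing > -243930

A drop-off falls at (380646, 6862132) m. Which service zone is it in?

-1.65·380646 − 0.65·6862132 = -5088451.700, which is > -5101879
-2.25·380646 + 0.09·6862132 = -238861.620, which is > -243930
This sign pattern matches Mid.

Mid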